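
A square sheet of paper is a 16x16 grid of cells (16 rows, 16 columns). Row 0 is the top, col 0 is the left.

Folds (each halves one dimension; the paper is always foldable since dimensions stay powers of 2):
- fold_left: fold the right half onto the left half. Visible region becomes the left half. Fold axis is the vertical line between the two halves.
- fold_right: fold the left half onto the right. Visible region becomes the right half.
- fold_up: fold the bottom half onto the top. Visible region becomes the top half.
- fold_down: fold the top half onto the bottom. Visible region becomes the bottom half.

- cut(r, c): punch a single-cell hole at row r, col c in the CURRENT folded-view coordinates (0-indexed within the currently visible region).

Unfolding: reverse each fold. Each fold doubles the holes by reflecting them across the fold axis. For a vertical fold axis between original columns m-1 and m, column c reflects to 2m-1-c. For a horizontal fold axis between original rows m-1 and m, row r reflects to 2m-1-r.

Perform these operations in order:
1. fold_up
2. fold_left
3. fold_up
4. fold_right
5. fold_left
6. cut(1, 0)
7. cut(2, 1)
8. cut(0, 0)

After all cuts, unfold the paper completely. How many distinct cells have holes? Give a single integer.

Answer: 96

Derivation:
Op 1 fold_up: fold axis h@8; visible region now rows[0,8) x cols[0,16) = 8x16
Op 2 fold_left: fold axis v@8; visible region now rows[0,8) x cols[0,8) = 8x8
Op 3 fold_up: fold axis h@4; visible region now rows[0,4) x cols[0,8) = 4x8
Op 4 fold_right: fold axis v@4; visible region now rows[0,4) x cols[4,8) = 4x4
Op 5 fold_left: fold axis v@6; visible region now rows[0,4) x cols[4,6) = 4x2
Op 6 cut(1, 0): punch at orig (1,4); cuts so far [(1, 4)]; region rows[0,4) x cols[4,6) = 4x2
Op 7 cut(2, 1): punch at orig (2,5); cuts so far [(1, 4), (2, 5)]; region rows[0,4) x cols[4,6) = 4x2
Op 8 cut(0, 0): punch at orig (0,4); cuts so far [(0, 4), (1, 4), (2, 5)]; region rows[0,4) x cols[4,6) = 4x2
Unfold 1 (reflect across v@6): 6 holes -> [(0, 4), (0, 7), (1, 4), (1, 7), (2, 5), (2, 6)]
Unfold 2 (reflect across v@4): 12 holes -> [(0, 0), (0, 3), (0, 4), (0, 7), (1, 0), (1, 3), (1, 4), (1, 7), (2, 1), (2, 2), (2, 5), (2, 6)]
Unfold 3 (reflect across h@4): 24 holes -> [(0, 0), (0, 3), (0, 4), (0, 7), (1, 0), (1, 3), (1, 4), (1, 7), (2, 1), (2, 2), (2, 5), (2, 6), (5, 1), (5, 2), (5, 5), (5, 6), (6, 0), (6, 3), (6, 4), (6, 7), (7, 0), (7, 3), (7, 4), (7, 7)]
Unfold 4 (reflect across v@8): 48 holes -> [(0, 0), (0, 3), (0, 4), (0, 7), (0, 8), (0, 11), (0, 12), (0, 15), (1, 0), (1, 3), (1, 4), (1, 7), (1, 8), (1, 11), (1, 12), (1, 15), (2, 1), (2, 2), (2, 5), (2, 6), (2, 9), (2, 10), (2, 13), (2, 14), (5, 1), (5, 2), (5, 5), (5, 6), (5, 9), (5, 10), (5, 13), (5, 14), (6, 0), (6, 3), (6, 4), (6, 7), (6, 8), (6, 11), (6, 12), (6, 15), (7, 0), (7, 3), (7, 4), (7, 7), (7, 8), (7, 11), (7, 12), (7, 15)]
Unfold 5 (reflect across h@8): 96 holes -> [(0, 0), (0, 3), (0, 4), (0, 7), (0, 8), (0, 11), (0, 12), (0, 15), (1, 0), (1, 3), (1, 4), (1, 7), (1, 8), (1, 11), (1, 12), (1, 15), (2, 1), (2, 2), (2, 5), (2, 6), (2, 9), (2, 10), (2, 13), (2, 14), (5, 1), (5, 2), (5, 5), (5, 6), (5, 9), (5, 10), (5, 13), (5, 14), (6, 0), (6, 3), (6, 4), (6, 7), (6, 8), (6, 11), (6, 12), (6, 15), (7, 0), (7, 3), (7, 4), (7, 7), (7, 8), (7, 11), (7, 12), (7, 15), (8, 0), (8, 3), (8, 4), (8, 7), (8, 8), (8, 11), (8, 12), (8, 15), (9, 0), (9, 3), (9, 4), (9, 7), (9, 8), (9, 11), (9, 12), (9, 15), (10, 1), (10, 2), (10, 5), (10, 6), (10, 9), (10, 10), (10, 13), (10, 14), (13, 1), (13, 2), (13, 5), (13, 6), (13, 9), (13, 10), (13, 13), (13, 14), (14, 0), (14, 3), (14, 4), (14, 7), (14, 8), (14, 11), (14, 12), (14, 15), (15, 0), (15, 3), (15, 4), (15, 7), (15, 8), (15, 11), (15, 12), (15, 15)]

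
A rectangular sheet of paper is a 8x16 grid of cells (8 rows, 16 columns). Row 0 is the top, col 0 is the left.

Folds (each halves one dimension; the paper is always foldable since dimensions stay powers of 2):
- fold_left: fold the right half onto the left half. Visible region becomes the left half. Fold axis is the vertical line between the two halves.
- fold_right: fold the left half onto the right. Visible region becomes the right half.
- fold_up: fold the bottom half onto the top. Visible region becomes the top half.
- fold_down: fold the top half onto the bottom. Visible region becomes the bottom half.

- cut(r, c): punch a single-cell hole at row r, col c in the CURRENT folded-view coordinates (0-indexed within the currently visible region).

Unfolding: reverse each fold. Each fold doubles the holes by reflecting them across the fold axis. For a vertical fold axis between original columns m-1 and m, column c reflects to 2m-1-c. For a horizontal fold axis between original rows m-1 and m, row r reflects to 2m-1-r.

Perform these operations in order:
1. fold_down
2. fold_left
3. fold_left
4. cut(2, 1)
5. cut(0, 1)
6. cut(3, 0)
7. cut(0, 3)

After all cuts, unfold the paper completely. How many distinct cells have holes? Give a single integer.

Op 1 fold_down: fold axis h@4; visible region now rows[4,8) x cols[0,16) = 4x16
Op 2 fold_left: fold axis v@8; visible region now rows[4,8) x cols[0,8) = 4x8
Op 3 fold_left: fold axis v@4; visible region now rows[4,8) x cols[0,4) = 4x4
Op 4 cut(2, 1): punch at orig (6,1); cuts so far [(6, 1)]; region rows[4,8) x cols[0,4) = 4x4
Op 5 cut(0, 1): punch at orig (4,1); cuts so far [(4, 1), (6, 1)]; region rows[4,8) x cols[0,4) = 4x4
Op 6 cut(3, 0): punch at orig (7,0); cuts so far [(4, 1), (6, 1), (7, 0)]; region rows[4,8) x cols[0,4) = 4x4
Op 7 cut(0, 3): punch at orig (4,3); cuts so far [(4, 1), (4, 3), (6, 1), (7, 0)]; region rows[4,8) x cols[0,4) = 4x4
Unfold 1 (reflect across v@4): 8 holes -> [(4, 1), (4, 3), (4, 4), (4, 6), (6, 1), (6, 6), (7, 0), (7, 7)]
Unfold 2 (reflect across v@8): 16 holes -> [(4, 1), (4, 3), (4, 4), (4, 6), (4, 9), (4, 11), (4, 12), (4, 14), (6, 1), (6, 6), (6, 9), (6, 14), (7, 0), (7, 7), (7, 8), (7, 15)]
Unfold 3 (reflect across h@4): 32 holes -> [(0, 0), (0, 7), (0, 8), (0, 15), (1, 1), (1, 6), (1, 9), (1, 14), (3, 1), (3, 3), (3, 4), (3, 6), (3, 9), (3, 11), (3, 12), (3, 14), (4, 1), (4, 3), (4, 4), (4, 6), (4, 9), (4, 11), (4, 12), (4, 14), (6, 1), (6, 6), (6, 9), (6, 14), (7, 0), (7, 7), (7, 8), (7, 15)]

Answer: 32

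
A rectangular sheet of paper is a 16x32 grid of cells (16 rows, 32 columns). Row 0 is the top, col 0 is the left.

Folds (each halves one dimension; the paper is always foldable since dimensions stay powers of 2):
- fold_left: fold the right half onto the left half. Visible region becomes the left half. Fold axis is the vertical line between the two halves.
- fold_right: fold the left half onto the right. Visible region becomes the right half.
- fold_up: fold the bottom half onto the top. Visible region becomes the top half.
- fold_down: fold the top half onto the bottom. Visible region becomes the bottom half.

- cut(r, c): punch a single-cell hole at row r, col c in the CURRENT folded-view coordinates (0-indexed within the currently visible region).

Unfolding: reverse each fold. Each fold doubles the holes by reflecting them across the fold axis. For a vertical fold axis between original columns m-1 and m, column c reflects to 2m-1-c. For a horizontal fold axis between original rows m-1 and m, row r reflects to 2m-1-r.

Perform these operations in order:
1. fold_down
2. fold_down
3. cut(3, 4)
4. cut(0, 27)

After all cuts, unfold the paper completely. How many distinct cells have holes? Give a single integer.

Answer: 8

Derivation:
Op 1 fold_down: fold axis h@8; visible region now rows[8,16) x cols[0,32) = 8x32
Op 2 fold_down: fold axis h@12; visible region now rows[12,16) x cols[0,32) = 4x32
Op 3 cut(3, 4): punch at orig (15,4); cuts so far [(15, 4)]; region rows[12,16) x cols[0,32) = 4x32
Op 4 cut(0, 27): punch at orig (12,27); cuts so far [(12, 27), (15, 4)]; region rows[12,16) x cols[0,32) = 4x32
Unfold 1 (reflect across h@12): 4 holes -> [(8, 4), (11, 27), (12, 27), (15, 4)]
Unfold 2 (reflect across h@8): 8 holes -> [(0, 4), (3, 27), (4, 27), (7, 4), (8, 4), (11, 27), (12, 27), (15, 4)]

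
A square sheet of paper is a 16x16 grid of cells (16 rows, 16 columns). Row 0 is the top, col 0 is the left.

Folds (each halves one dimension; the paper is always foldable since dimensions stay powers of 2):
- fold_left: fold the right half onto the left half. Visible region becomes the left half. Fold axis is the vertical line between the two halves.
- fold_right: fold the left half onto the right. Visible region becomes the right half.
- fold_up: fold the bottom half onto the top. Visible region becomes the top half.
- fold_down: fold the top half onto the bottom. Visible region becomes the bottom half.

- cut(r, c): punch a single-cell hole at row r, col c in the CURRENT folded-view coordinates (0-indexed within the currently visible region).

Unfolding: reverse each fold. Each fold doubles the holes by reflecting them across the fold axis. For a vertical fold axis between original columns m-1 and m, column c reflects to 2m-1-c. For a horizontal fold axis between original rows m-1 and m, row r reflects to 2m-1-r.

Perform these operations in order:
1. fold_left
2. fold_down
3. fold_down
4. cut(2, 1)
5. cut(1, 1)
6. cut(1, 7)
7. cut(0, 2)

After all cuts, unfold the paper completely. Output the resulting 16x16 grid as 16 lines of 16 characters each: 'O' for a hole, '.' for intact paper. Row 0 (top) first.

Op 1 fold_left: fold axis v@8; visible region now rows[0,16) x cols[0,8) = 16x8
Op 2 fold_down: fold axis h@8; visible region now rows[8,16) x cols[0,8) = 8x8
Op 3 fold_down: fold axis h@12; visible region now rows[12,16) x cols[0,8) = 4x8
Op 4 cut(2, 1): punch at orig (14,1); cuts so far [(14, 1)]; region rows[12,16) x cols[0,8) = 4x8
Op 5 cut(1, 1): punch at orig (13,1); cuts so far [(13, 1), (14, 1)]; region rows[12,16) x cols[0,8) = 4x8
Op 6 cut(1, 7): punch at orig (13,7); cuts so far [(13, 1), (13, 7), (14, 1)]; region rows[12,16) x cols[0,8) = 4x8
Op 7 cut(0, 2): punch at orig (12,2); cuts so far [(12, 2), (13, 1), (13, 7), (14, 1)]; region rows[12,16) x cols[0,8) = 4x8
Unfold 1 (reflect across h@12): 8 holes -> [(9, 1), (10, 1), (10, 7), (11, 2), (12, 2), (13, 1), (13, 7), (14, 1)]
Unfold 2 (reflect across h@8): 16 holes -> [(1, 1), (2, 1), (2, 7), (3, 2), (4, 2), (5, 1), (5, 7), (6, 1), (9, 1), (10, 1), (10, 7), (11, 2), (12, 2), (13, 1), (13, 7), (14, 1)]
Unfold 3 (reflect across v@8): 32 holes -> [(1, 1), (1, 14), (2, 1), (2, 7), (2, 8), (2, 14), (3, 2), (3, 13), (4, 2), (4, 13), (5, 1), (5, 7), (5, 8), (5, 14), (6, 1), (6, 14), (9, 1), (9, 14), (10, 1), (10, 7), (10, 8), (10, 14), (11, 2), (11, 13), (12, 2), (12, 13), (13, 1), (13, 7), (13, 8), (13, 14), (14, 1), (14, 14)]

Answer: ................
.O............O.
.O.....OO.....O.
..O..........O..
..O..........O..
.O.....OO.....O.
.O............O.
................
................
.O............O.
.O.....OO.....O.
..O..........O..
..O..........O..
.O.....OO.....O.
.O............O.
................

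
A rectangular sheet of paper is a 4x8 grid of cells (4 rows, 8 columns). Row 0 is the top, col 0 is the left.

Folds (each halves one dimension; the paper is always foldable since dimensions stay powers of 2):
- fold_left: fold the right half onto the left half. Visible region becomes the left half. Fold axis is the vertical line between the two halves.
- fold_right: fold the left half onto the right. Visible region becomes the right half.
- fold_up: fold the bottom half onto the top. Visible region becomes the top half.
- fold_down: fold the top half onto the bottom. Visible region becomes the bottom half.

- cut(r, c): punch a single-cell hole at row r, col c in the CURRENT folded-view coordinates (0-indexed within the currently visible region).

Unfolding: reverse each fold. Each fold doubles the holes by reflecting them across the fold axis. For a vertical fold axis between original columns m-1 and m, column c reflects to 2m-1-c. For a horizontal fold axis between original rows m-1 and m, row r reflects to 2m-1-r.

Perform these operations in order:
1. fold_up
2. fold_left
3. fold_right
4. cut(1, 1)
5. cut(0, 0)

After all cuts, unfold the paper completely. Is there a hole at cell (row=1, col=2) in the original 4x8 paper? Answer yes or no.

Op 1 fold_up: fold axis h@2; visible region now rows[0,2) x cols[0,8) = 2x8
Op 2 fold_left: fold axis v@4; visible region now rows[0,2) x cols[0,4) = 2x4
Op 3 fold_right: fold axis v@2; visible region now rows[0,2) x cols[2,4) = 2x2
Op 4 cut(1, 1): punch at orig (1,3); cuts so far [(1, 3)]; region rows[0,2) x cols[2,4) = 2x2
Op 5 cut(0, 0): punch at orig (0,2); cuts so far [(0, 2), (1, 3)]; region rows[0,2) x cols[2,4) = 2x2
Unfold 1 (reflect across v@2): 4 holes -> [(0, 1), (0, 2), (1, 0), (1, 3)]
Unfold 2 (reflect across v@4): 8 holes -> [(0, 1), (0, 2), (0, 5), (0, 6), (1, 0), (1, 3), (1, 4), (1, 7)]
Unfold 3 (reflect across h@2): 16 holes -> [(0, 1), (0, 2), (0, 5), (0, 6), (1, 0), (1, 3), (1, 4), (1, 7), (2, 0), (2, 3), (2, 4), (2, 7), (3, 1), (3, 2), (3, 5), (3, 6)]
Holes: [(0, 1), (0, 2), (0, 5), (0, 6), (1, 0), (1, 3), (1, 4), (1, 7), (2, 0), (2, 3), (2, 4), (2, 7), (3, 1), (3, 2), (3, 5), (3, 6)]

Answer: no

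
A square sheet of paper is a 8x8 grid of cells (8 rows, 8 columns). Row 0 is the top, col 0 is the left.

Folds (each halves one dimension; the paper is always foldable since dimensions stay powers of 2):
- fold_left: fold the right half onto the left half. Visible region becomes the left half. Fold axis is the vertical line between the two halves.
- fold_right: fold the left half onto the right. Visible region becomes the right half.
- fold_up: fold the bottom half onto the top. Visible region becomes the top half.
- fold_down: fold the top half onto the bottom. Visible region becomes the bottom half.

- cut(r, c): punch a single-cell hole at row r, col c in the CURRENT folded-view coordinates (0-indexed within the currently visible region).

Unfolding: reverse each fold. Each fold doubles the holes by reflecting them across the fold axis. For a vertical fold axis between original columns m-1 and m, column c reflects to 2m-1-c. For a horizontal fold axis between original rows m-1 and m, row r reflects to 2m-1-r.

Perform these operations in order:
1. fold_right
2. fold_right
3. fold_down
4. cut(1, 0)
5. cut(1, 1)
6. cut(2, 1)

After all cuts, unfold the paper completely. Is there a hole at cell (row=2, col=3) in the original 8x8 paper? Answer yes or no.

Op 1 fold_right: fold axis v@4; visible region now rows[0,8) x cols[4,8) = 8x4
Op 2 fold_right: fold axis v@6; visible region now rows[0,8) x cols[6,8) = 8x2
Op 3 fold_down: fold axis h@4; visible region now rows[4,8) x cols[6,8) = 4x2
Op 4 cut(1, 0): punch at orig (5,6); cuts so far [(5, 6)]; region rows[4,8) x cols[6,8) = 4x2
Op 5 cut(1, 1): punch at orig (5,7); cuts so far [(5, 6), (5, 7)]; region rows[4,8) x cols[6,8) = 4x2
Op 6 cut(2, 1): punch at orig (6,7); cuts so far [(5, 6), (5, 7), (6, 7)]; region rows[4,8) x cols[6,8) = 4x2
Unfold 1 (reflect across h@4): 6 holes -> [(1, 7), (2, 6), (2, 7), (5, 6), (5, 7), (6, 7)]
Unfold 2 (reflect across v@6): 12 holes -> [(1, 4), (1, 7), (2, 4), (2, 5), (2, 6), (2, 7), (5, 4), (5, 5), (5, 6), (5, 7), (6, 4), (6, 7)]
Unfold 3 (reflect across v@4): 24 holes -> [(1, 0), (1, 3), (1, 4), (1, 7), (2, 0), (2, 1), (2, 2), (2, 3), (2, 4), (2, 5), (2, 6), (2, 7), (5, 0), (5, 1), (5, 2), (5, 3), (5, 4), (5, 5), (5, 6), (5, 7), (6, 0), (6, 3), (6, 4), (6, 7)]
Holes: [(1, 0), (1, 3), (1, 4), (1, 7), (2, 0), (2, 1), (2, 2), (2, 3), (2, 4), (2, 5), (2, 6), (2, 7), (5, 0), (5, 1), (5, 2), (5, 3), (5, 4), (5, 5), (5, 6), (5, 7), (6, 0), (6, 3), (6, 4), (6, 7)]

Answer: yes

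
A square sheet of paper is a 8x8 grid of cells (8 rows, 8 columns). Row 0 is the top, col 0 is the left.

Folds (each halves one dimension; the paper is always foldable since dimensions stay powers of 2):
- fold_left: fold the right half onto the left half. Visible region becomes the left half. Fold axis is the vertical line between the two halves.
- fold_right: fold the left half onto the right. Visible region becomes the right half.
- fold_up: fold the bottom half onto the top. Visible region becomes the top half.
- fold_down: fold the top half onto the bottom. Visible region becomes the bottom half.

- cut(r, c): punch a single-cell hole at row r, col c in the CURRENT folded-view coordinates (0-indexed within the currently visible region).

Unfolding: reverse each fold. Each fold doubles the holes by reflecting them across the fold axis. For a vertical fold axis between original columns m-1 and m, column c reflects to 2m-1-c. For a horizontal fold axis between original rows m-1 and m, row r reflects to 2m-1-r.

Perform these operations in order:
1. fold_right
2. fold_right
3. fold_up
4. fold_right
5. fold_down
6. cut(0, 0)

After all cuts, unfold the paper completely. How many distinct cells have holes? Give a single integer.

Op 1 fold_right: fold axis v@4; visible region now rows[0,8) x cols[4,8) = 8x4
Op 2 fold_right: fold axis v@6; visible region now rows[0,8) x cols[6,8) = 8x2
Op 3 fold_up: fold axis h@4; visible region now rows[0,4) x cols[6,8) = 4x2
Op 4 fold_right: fold axis v@7; visible region now rows[0,4) x cols[7,8) = 4x1
Op 5 fold_down: fold axis h@2; visible region now rows[2,4) x cols[7,8) = 2x1
Op 6 cut(0, 0): punch at orig (2,7); cuts so far [(2, 7)]; region rows[2,4) x cols[7,8) = 2x1
Unfold 1 (reflect across h@2): 2 holes -> [(1, 7), (2, 7)]
Unfold 2 (reflect across v@7): 4 holes -> [(1, 6), (1, 7), (2, 6), (2, 7)]
Unfold 3 (reflect across h@4): 8 holes -> [(1, 6), (1, 7), (2, 6), (2, 7), (5, 6), (5, 7), (6, 6), (6, 7)]
Unfold 4 (reflect across v@6): 16 holes -> [(1, 4), (1, 5), (1, 6), (1, 7), (2, 4), (2, 5), (2, 6), (2, 7), (5, 4), (5, 5), (5, 6), (5, 7), (6, 4), (6, 5), (6, 6), (6, 7)]
Unfold 5 (reflect across v@4): 32 holes -> [(1, 0), (1, 1), (1, 2), (1, 3), (1, 4), (1, 5), (1, 6), (1, 7), (2, 0), (2, 1), (2, 2), (2, 3), (2, 4), (2, 5), (2, 6), (2, 7), (5, 0), (5, 1), (5, 2), (5, 3), (5, 4), (5, 5), (5, 6), (5, 7), (6, 0), (6, 1), (6, 2), (6, 3), (6, 4), (6, 5), (6, 6), (6, 7)]

Answer: 32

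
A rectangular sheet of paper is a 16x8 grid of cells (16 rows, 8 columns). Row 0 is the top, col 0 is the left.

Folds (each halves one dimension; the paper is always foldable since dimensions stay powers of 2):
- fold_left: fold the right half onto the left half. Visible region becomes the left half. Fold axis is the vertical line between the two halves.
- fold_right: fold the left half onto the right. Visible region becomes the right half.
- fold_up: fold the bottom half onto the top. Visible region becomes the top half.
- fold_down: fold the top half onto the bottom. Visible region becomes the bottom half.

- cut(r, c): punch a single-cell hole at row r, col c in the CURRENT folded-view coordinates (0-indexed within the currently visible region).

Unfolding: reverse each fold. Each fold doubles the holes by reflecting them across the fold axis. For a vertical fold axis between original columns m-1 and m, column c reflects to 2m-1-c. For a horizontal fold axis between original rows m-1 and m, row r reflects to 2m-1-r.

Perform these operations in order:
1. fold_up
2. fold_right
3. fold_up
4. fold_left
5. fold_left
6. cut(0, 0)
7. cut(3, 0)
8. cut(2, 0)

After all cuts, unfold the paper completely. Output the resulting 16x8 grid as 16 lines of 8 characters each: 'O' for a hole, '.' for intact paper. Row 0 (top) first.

Answer: OOOOOOOO
........
OOOOOOOO
OOOOOOOO
OOOOOOOO
OOOOOOOO
........
OOOOOOOO
OOOOOOOO
........
OOOOOOOO
OOOOOOOO
OOOOOOOO
OOOOOOOO
........
OOOOOOOO

Derivation:
Op 1 fold_up: fold axis h@8; visible region now rows[0,8) x cols[0,8) = 8x8
Op 2 fold_right: fold axis v@4; visible region now rows[0,8) x cols[4,8) = 8x4
Op 3 fold_up: fold axis h@4; visible region now rows[0,4) x cols[4,8) = 4x4
Op 4 fold_left: fold axis v@6; visible region now rows[0,4) x cols[4,6) = 4x2
Op 5 fold_left: fold axis v@5; visible region now rows[0,4) x cols[4,5) = 4x1
Op 6 cut(0, 0): punch at orig (0,4); cuts so far [(0, 4)]; region rows[0,4) x cols[4,5) = 4x1
Op 7 cut(3, 0): punch at orig (3,4); cuts so far [(0, 4), (3, 4)]; region rows[0,4) x cols[4,5) = 4x1
Op 8 cut(2, 0): punch at orig (2,4); cuts so far [(0, 4), (2, 4), (3, 4)]; region rows[0,4) x cols[4,5) = 4x1
Unfold 1 (reflect across v@5): 6 holes -> [(0, 4), (0, 5), (2, 4), (2, 5), (3, 4), (3, 5)]
Unfold 2 (reflect across v@6): 12 holes -> [(0, 4), (0, 5), (0, 6), (0, 7), (2, 4), (2, 5), (2, 6), (2, 7), (3, 4), (3, 5), (3, 6), (3, 7)]
Unfold 3 (reflect across h@4): 24 holes -> [(0, 4), (0, 5), (0, 6), (0, 7), (2, 4), (2, 5), (2, 6), (2, 7), (3, 4), (3, 5), (3, 6), (3, 7), (4, 4), (4, 5), (4, 6), (4, 7), (5, 4), (5, 5), (5, 6), (5, 7), (7, 4), (7, 5), (7, 6), (7, 7)]
Unfold 4 (reflect across v@4): 48 holes -> [(0, 0), (0, 1), (0, 2), (0, 3), (0, 4), (0, 5), (0, 6), (0, 7), (2, 0), (2, 1), (2, 2), (2, 3), (2, 4), (2, 5), (2, 6), (2, 7), (3, 0), (3, 1), (3, 2), (3, 3), (3, 4), (3, 5), (3, 6), (3, 7), (4, 0), (4, 1), (4, 2), (4, 3), (4, 4), (4, 5), (4, 6), (4, 7), (5, 0), (5, 1), (5, 2), (5, 3), (5, 4), (5, 5), (5, 6), (5, 7), (7, 0), (7, 1), (7, 2), (7, 3), (7, 4), (7, 5), (7, 6), (7, 7)]
Unfold 5 (reflect across h@8): 96 holes -> [(0, 0), (0, 1), (0, 2), (0, 3), (0, 4), (0, 5), (0, 6), (0, 7), (2, 0), (2, 1), (2, 2), (2, 3), (2, 4), (2, 5), (2, 6), (2, 7), (3, 0), (3, 1), (3, 2), (3, 3), (3, 4), (3, 5), (3, 6), (3, 7), (4, 0), (4, 1), (4, 2), (4, 3), (4, 4), (4, 5), (4, 6), (4, 7), (5, 0), (5, 1), (5, 2), (5, 3), (5, 4), (5, 5), (5, 6), (5, 7), (7, 0), (7, 1), (7, 2), (7, 3), (7, 4), (7, 5), (7, 6), (7, 7), (8, 0), (8, 1), (8, 2), (8, 3), (8, 4), (8, 5), (8, 6), (8, 7), (10, 0), (10, 1), (10, 2), (10, 3), (10, 4), (10, 5), (10, 6), (10, 7), (11, 0), (11, 1), (11, 2), (11, 3), (11, 4), (11, 5), (11, 6), (11, 7), (12, 0), (12, 1), (12, 2), (12, 3), (12, 4), (12, 5), (12, 6), (12, 7), (13, 0), (13, 1), (13, 2), (13, 3), (13, 4), (13, 5), (13, 6), (13, 7), (15, 0), (15, 1), (15, 2), (15, 3), (15, 4), (15, 5), (15, 6), (15, 7)]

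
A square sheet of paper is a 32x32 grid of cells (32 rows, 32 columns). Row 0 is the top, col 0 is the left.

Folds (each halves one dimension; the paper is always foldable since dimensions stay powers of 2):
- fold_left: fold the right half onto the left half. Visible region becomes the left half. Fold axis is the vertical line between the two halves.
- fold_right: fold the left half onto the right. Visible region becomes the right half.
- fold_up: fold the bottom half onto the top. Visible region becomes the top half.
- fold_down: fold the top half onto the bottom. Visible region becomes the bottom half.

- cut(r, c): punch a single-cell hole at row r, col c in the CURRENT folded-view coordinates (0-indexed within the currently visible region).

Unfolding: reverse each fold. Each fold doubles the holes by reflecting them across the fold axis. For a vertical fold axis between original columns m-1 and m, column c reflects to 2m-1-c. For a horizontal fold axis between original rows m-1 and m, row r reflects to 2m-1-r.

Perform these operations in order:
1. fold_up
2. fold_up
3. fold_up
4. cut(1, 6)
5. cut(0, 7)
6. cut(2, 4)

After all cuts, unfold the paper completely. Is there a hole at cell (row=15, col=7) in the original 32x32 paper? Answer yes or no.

Answer: yes

Derivation:
Op 1 fold_up: fold axis h@16; visible region now rows[0,16) x cols[0,32) = 16x32
Op 2 fold_up: fold axis h@8; visible region now rows[0,8) x cols[0,32) = 8x32
Op 3 fold_up: fold axis h@4; visible region now rows[0,4) x cols[0,32) = 4x32
Op 4 cut(1, 6): punch at orig (1,6); cuts so far [(1, 6)]; region rows[0,4) x cols[0,32) = 4x32
Op 5 cut(0, 7): punch at orig (0,7); cuts so far [(0, 7), (1, 6)]; region rows[0,4) x cols[0,32) = 4x32
Op 6 cut(2, 4): punch at orig (2,4); cuts so far [(0, 7), (1, 6), (2, 4)]; region rows[0,4) x cols[0,32) = 4x32
Unfold 1 (reflect across h@4): 6 holes -> [(0, 7), (1, 6), (2, 4), (5, 4), (6, 6), (7, 7)]
Unfold 2 (reflect across h@8): 12 holes -> [(0, 7), (1, 6), (2, 4), (5, 4), (6, 6), (7, 7), (8, 7), (9, 6), (10, 4), (13, 4), (14, 6), (15, 7)]
Unfold 3 (reflect across h@16): 24 holes -> [(0, 7), (1, 6), (2, 4), (5, 4), (6, 6), (7, 7), (8, 7), (9, 6), (10, 4), (13, 4), (14, 6), (15, 7), (16, 7), (17, 6), (18, 4), (21, 4), (22, 6), (23, 7), (24, 7), (25, 6), (26, 4), (29, 4), (30, 6), (31, 7)]
Holes: [(0, 7), (1, 6), (2, 4), (5, 4), (6, 6), (7, 7), (8, 7), (9, 6), (10, 4), (13, 4), (14, 6), (15, 7), (16, 7), (17, 6), (18, 4), (21, 4), (22, 6), (23, 7), (24, 7), (25, 6), (26, 4), (29, 4), (30, 6), (31, 7)]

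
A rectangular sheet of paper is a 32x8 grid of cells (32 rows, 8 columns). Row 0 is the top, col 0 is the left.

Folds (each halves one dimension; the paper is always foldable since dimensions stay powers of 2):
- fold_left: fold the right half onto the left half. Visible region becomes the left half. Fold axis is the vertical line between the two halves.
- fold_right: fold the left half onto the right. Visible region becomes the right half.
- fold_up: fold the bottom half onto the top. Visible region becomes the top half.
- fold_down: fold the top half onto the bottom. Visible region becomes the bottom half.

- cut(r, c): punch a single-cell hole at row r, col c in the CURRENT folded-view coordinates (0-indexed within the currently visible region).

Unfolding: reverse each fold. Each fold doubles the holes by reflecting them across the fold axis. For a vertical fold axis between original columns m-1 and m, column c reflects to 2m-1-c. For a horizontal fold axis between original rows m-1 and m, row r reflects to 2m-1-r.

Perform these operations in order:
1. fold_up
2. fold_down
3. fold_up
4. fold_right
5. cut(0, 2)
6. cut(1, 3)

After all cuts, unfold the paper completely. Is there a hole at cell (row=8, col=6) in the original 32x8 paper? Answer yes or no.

Op 1 fold_up: fold axis h@16; visible region now rows[0,16) x cols[0,8) = 16x8
Op 2 fold_down: fold axis h@8; visible region now rows[8,16) x cols[0,8) = 8x8
Op 3 fold_up: fold axis h@12; visible region now rows[8,12) x cols[0,8) = 4x8
Op 4 fold_right: fold axis v@4; visible region now rows[8,12) x cols[4,8) = 4x4
Op 5 cut(0, 2): punch at orig (8,6); cuts so far [(8, 6)]; region rows[8,12) x cols[4,8) = 4x4
Op 6 cut(1, 3): punch at orig (9,7); cuts so far [(8, 6), (9, 7)]; region rows[8,12) x cols[4,8) = 4x4
Unfold 1 (reflect across v@4): 4 holes -> [(8, 1), (8, 6), (9, 0), (9, 7)]
Unfold 2 (reflect across h@12): 8 holes -> [(8, 1), (8, 6), (9, 0), (9, 7), (14, 0), (14, 7), (15, 1), (15, 6)]
Unfold 3 (reflect across h@8): 16 holes -> [(0, 1), (0, 6), (1, 0), (1, 7), (6, 0), (6, 7), (7, 1), (7, 6), (8, 1), (8, 6), (9, 0), (9, 7), (14, 0), (14, 7), (15, 1), (15, 6)]
Unfold 4 (reflect across h@16): 32 holes -> [(0, 1), (0, 6), (1, 0), (1, 7), (6, 0), (6, 7), (7, 1), (7, 6), (8, 1), (8, 6), (9, 0), (9, 7), (14, 0), (14, 7), (15, 1), (15, 6), (16, 1), (16, 6), (17, 0), (17, 7), (22, 0), (22, 7), (23, 1), (23, 6), (24, 1), (24, 6), (25, 0), (25, 7), (30, 0), (30, 7), (31, 1), (31, 6)]
Holes: [(0, 1), (0, 6), (1, 0), (1, 7), (6, 0), (6, 7), (7, 1), (7, 6), (8, 1), (8, 6), (9, 0), (9, 7), (14, 0), (14, 7), (15, 1), (15, 6), (16, 1), (16, 6), (17, 0), (17, 7), (22, 0), (22, 7), (23, 1), (23, 6), (24, 1), (24, 6), (25, 0), (25, 7), (30, 0), (30, 7), (31, 1), (31, 6)]

Answer: yes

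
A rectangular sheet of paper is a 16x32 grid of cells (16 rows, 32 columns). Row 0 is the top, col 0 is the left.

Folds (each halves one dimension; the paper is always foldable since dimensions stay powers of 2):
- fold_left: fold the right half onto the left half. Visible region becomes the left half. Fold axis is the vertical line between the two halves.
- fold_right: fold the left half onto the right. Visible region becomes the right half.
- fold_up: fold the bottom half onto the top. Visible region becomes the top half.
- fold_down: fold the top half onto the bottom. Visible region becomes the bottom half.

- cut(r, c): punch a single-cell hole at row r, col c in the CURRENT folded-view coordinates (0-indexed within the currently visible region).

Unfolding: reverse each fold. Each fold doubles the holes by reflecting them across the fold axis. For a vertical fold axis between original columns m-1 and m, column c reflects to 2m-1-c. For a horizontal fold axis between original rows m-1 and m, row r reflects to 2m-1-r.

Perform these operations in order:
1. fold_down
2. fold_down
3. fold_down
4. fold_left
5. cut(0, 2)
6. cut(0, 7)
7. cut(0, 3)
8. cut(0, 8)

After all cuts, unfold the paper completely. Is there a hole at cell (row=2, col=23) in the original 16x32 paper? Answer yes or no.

Answer: yes

Derivation:
Op 1 fold_down: fold axis h@8; visible region now rows[8,16) x cols[0,32) = 8x32
Op 2 fold_down: fold axis h@12; visible region now rows[12,16) x cols[0,32) = 4x32
Op 3 fold_down: fold axis h@14; visible region now rows[14,16) x cols[0,32) = 2x32
Op 4 fold_left: fold axis v@16; visible region now rows[14,16) x cols[0,16) = 2x16
Op 5 cut(0, 2): punch at orig (14,2); cuts so far [(14, 2)]; region rows[14,16) x cols[0,16) = 2x16
Op 6 cut(0, 7): punch at orig (14,7); cuts so far [(14, 2), (14, 7)]; region rows[14,16) x cols[0,16) = 2x16
Op 7 cut(0, 3): punch at orig (14,3); cuts so far [(14, 2), (14, 3), (14, 7)]; region rows[14,16) x cols[0,16) = 2x16
Op 8 cut(0, 8): punch at orig (14,8); cuts so far [(14, 2), (14, 3), (14, 7), (14, 8)]; region rows[14,16) x cols[0,16) = 2x16
Unfold 1 (reflect across v@16): 8 holes -> [(14, 2), (14, 3), (14, 7), (14, 8), (14, 23), (14, 24), (14, 28), (14, 29)]
Unfold 2 (reflect across h@14): 16 holes -> [(13, 2), (13, 3), (13, 7), (13, 8), (13, 23), (13, 24), (13, 28), (13, 29), (14, 2), (14, 3), (14, 7), (14, 8), (14, 23), (14, 24), (14, 28), (14, 29)]
Unfold 3 (reflect across h@12): 32 holes -> [(9, 2), (9, 3), (9, 7), (9, 8), (9, 23), (9, 24), (9, 28), (9, 29), (10, 2), (10, 3), (10, 7), (10, 8), (10, 23), (10, 24), (10, 28), (10, 29), (13, 2), (13, 3), (13, 7), (13, 8), (13, 23), (13, 24), (13, 28), (13, 29), (14, 2), (14, 3), (14, 7), (14, 8), (14, 23), (14, 24), (14, 28), (14, 29)]
Unfold 4 (reflect across h@8): 64 holes -> [(1, 2), (1, 3), (1, 7), (1, 8), (1, 23), (1, 24), (1, 28), (1, 29), (2, 2), (2, 3), (2, 7), (2, 8), (2, 23), (2, 24), (2, 28), (2, 29), (5, 2), (5, 3), (5, 7), (5, 8), (5, 23), (5, 24), (5, 28), (5, 29), (6, 2), (6, 3), (6, 7), (6, 8), (6, 23), (6, 24), (6, 28), (6, 29), (9, 2), (9, 3), (9, 7), (9, 8), (9, 23), (9, 24), (9, 28), (9, 29), (10, 2), (10, 3), (10, 7), (10, 8), (10, 23), (10, 24), (10, 28), (10, 29), (13, 2), (13, 3), (13, 7), (13, 8), (13, 23), (13, 24), (13, 28), (13, 29), (14, 2), (14, 3), (14, 7), (14, 8), (14, 23), (14, 24), (14, 28), (14, 29)]
Holes: [(1, 2), (1, 3), (1, 7), (1, 8), (1, 23), (1, 24), (1, 28), (1, 29), (2, 2), (2, 3), (2, 7), (2, 8), (2, 23), (2, 24), (2, 28), (2, 29), (5, 2), (5, 3), (5, 7), (5, 8), (5, 23), (5, 24), (5, 28), (5, 29), (6, 2), (6, 3), (6, 7), (6, 8), (6, 23), (6, 24), (6, 28), (6, 29), (9, 2), (9, 3), (9, 7), (9, 8), (9, 23), (9, 24), (9, 28), (9, 29), (10, 2), (10, 3), (10, 7), (10, 8), (10, 23), (10, 24), (10, 28), (10, 29), (13, 2), (13, 3), (13, 7), (13, 8), (13, 23), (13, 24), (13, 28), (13, 29), (14, 2), (14, 3), (14, 7), (14, 8), (14, 23), (14, 24), (14, 28), (14, 29)]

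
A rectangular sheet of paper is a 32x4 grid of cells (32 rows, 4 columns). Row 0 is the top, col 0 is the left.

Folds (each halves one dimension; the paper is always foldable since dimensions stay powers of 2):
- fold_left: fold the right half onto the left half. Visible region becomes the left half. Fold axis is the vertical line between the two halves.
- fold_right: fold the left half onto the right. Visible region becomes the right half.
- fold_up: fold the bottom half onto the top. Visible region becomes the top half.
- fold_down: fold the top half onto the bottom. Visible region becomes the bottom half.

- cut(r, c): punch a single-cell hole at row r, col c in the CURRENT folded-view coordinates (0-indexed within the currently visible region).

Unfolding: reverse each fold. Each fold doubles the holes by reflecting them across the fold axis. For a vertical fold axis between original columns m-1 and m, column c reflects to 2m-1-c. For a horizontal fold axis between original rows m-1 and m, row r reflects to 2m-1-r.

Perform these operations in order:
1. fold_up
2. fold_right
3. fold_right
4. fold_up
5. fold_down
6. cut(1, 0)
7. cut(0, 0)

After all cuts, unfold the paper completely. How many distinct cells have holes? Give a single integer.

Op 1 fold_up: fold axis h@16; visible region now rows[0,16) x cols[0,4) = 16x4
Op 2 fold_right: fold axis v@2; visible region now rows[0,16) x cols[2,4) = 16x2
Op 3 fold_right: fold axis v@3; visible region now rows[0,16) x cols[3,4) = 16x1
Op 4 fold_up: fold axis h@8; visible region now rows[0,8) x cols[3,4) = 8x1
Op 5 fold_down: fold axis h@4; visible region now rows[4,8) x cols[3,4) = 4x1
Op 6 cut(1, 0): punch at orig (5,3); cuts so far [(5, 3)]; region rows[4,8) x cols[3,4) = 4x1
Op 7 cut(0, 0): punch at orig (4,3); cuts so far [(4, 3), (5, 3)]; region rows[4,8) x cols[3,4) = 4x1
Unfold 1 (reflect across h@4): 4 holes -> [(2, 3), (3, 3), (4, 3), (5, 3)]
Unfold 2 (reflect across h@8): 8 holes -> [(2, 3), (3, 3), (4, 3), (5, 3), (10, 3), (11, 3), (12, 3), (13, 3)]
Unfold 3 (reflect across v@3): 16 holes -> [(2, 2), (2, 3), (3, 2), (3, 3), (4, 2), (4, 3), (5, 2), (5, 3), (10, 2), (10, 3), (11, 2), (11, 3), (12, 2), (12, 3), (13, 2), (13, 3)]
Unfold 4 (reflect across v@2): 32 holes -> [(2, 0), (2, 1), (2, 2), (2, 3), (3, 0), (3, 1), (3, 2), (3, 3), (4, 0), (4, 1), (4, 2), (4, 3), (5, 0), (5, 1), (5, 2), (5, 3), (10, 0), (10, 1), (10, 2), (10, 3), (11, 0), (11, 1), (11, 2), (11, 3), (12, 0), (12, 1), (12, 2), (12, 3), (13, 0), (13, 1), (13, 2), (13, 3)]
Unfold 5 (reflect across h@16): 64 holes -> [(2, 0), (2, 1), (2, 2), (2, 3), (3, 0), (3, 1), (3, 2), (3, 3), (4, 0), (4, 1), (4, 2), (4, 3), (5, 0), (5, 1), (5, 2), (5, 3), (10, 0), (10, 1), (10, 2), (10, 3), (11, 0), (11, 1), (11, 2), (11, 3), (12, 0), (12, 1), (12, 2), (12, 3), (13, 0), (13, 1), (13, 2), (13, 3), (18, 0), (18, 1), (18, 2), (18, 3), (19, 0), (19, 1), (19, 2), (19, 3), (20, 0), (20, 1), (20, 2), (20, 3), (21, 0), (21, 1), (21, 2), (21, 3), (26, 0), (26, 1), (26, 2), (26, 3), (27, 0), (27, 1), (27, 2), (27, 3), (28, 0), (28, 1), (28, 2), (28, 3), (29, 0), (29, 1), (29, 2), (29, 3)]

Answer: 64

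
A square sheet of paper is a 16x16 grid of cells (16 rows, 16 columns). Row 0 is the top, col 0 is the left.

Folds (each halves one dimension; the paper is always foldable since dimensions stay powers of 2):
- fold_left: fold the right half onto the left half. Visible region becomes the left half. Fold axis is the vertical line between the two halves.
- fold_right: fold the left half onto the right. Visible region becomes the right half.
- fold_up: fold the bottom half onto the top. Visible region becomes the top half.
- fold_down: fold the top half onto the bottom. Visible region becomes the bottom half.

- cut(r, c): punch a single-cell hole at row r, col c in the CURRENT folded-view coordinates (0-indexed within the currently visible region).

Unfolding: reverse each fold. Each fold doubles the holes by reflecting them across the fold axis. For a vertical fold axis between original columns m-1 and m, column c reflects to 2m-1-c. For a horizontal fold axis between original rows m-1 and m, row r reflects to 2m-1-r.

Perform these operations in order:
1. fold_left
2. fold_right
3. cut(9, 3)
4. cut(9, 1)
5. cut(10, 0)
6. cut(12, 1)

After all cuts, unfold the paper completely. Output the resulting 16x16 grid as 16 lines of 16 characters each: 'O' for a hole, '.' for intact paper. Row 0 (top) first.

Answer: ................
................
................
................
................
................
................
................
................
O.O..O.OO.O..O.O
...OO......OO...
................
..O..O....O..O..
................
................
................

Derivation:
Op 1 fold_left: fold axis v@8; visible region now rows[0,16) x cols[0,8) = 16x8
Op 2 fold_right: fold axis v@4; visible region now rows[0,16) x cols[4,8) = 16x4
Op 3 cut(9, 3): punch at orig (9,7); cuts so far [(9, 7)]; region rows[0,16) x cols[4,8) = 16x4
Op 4 cut(9, 1): punch at orig (9,5); cuts so far [(9, 5), (9, 7)]; region rows[0,16) x cols[4,8) = 16x4
Op 5 cut(10, 0): punch at orig (10,4); cuts so far [(9, 5), (9, 7), (10, 4)]; region rows[0,16) x cols[4,8) = 16x4
Op 6 cut(12, 1): punch at orig (12,5); cuts so far [(9, 5), (9, 7), (10, 4), (12, 5)]; region rows[0,16) x cols[4,8) = 16x4
Unfold 1 (reflect across v@4): 8 holes -> [(9, 0), (9, 2), (9, 5), (9, 7), (10, 3), (10, 4), (12, 2), (12, 5)]
Unfold 2 (reflect across v@8): 16 holes -> [(9, 0), (9, 2), (9, 5), (9, 7), (9, 8), (9, 10), (9, 13), (9, 15), (10, 3), (10, 4), (10, 11), (10, 12), (12, 2), (12, 5), (12, 10), (12, 13)]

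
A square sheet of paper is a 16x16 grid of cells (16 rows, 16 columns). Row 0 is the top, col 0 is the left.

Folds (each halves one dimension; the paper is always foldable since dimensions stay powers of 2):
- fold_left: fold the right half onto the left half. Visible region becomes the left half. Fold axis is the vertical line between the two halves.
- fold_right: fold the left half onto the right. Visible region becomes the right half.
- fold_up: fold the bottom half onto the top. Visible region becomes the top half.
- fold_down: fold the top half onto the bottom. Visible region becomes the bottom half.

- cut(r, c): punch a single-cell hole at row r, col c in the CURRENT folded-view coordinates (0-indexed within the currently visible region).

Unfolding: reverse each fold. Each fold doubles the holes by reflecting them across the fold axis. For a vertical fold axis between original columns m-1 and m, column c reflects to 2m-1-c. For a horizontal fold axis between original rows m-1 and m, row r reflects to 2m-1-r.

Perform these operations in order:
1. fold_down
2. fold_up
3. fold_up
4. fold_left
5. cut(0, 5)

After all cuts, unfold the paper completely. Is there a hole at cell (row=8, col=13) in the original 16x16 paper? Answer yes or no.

Answer: no

Derivation:
Op 1 fold_down: fold axis h@8; visible region now rows[8,16) x cols[0,16) = 8x16
Op 2 fold_up: fold axis h@12; visible region now rows[8,12) x cols[0,16) = 4x16
Op 3 fold_up: fold axis h@10; visible region now rows[8,10) x cols[0,16) = 2x16
Op 4 fold_left: fold axis v@8; visible region now rows[8,10) x cols[0,8) = 2x8
Op 5 cut(0, 5): punch at orig (8,5); cuts so far [(8, 5)]; region rows[8,10) x cols[0,8) = 2x8
Unfold 1 (reflect across v@8): 2 holes -> [(8, 5), (8, 10)]
Unfold 2 (reflect across h@10): 4 holes -> [(8, 5), (8, 10), (11, 5), (11, 10)]
Unfold 3 (reflect across h@12): 8 holes -> [(8, 5), (8, 10), (11, 5), (11, 10), (12, 5), (12, 10), (15, 5), (15, 10)]
Unfold 4 (reflect across h@8): 16 holes -> [(0, 5), (0, 10), (3, 5), (3, 10), (4, 5), (4, 10), (7, 5), (7, 10), (8, 5), (8, 10), (11, 5), (11, 10), (12, 5), (12, 10), (15, 5), (15, 10)]
Holes: [(0, 5), (0, 10), (3, 5), (3, 10), (4, 5), (4, 10), (7, 5), (7, 10), (8, 5), (8, 10), (11, 5), (11, 10), (12, 5), (12, 10), (15, 5), (15, 10)]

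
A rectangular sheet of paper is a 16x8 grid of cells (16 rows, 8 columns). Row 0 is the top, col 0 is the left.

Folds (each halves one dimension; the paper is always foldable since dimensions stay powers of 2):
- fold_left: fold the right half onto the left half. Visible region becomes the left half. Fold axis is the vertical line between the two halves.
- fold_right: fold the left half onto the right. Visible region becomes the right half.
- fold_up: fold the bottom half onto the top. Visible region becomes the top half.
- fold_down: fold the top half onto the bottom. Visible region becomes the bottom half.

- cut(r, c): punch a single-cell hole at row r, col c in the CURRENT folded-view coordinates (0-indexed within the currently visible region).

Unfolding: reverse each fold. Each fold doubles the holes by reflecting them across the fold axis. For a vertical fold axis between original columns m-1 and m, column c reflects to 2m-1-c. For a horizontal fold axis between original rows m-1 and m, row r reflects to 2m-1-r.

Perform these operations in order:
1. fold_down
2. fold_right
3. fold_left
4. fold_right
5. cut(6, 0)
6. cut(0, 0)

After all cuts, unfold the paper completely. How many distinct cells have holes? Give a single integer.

Answer: 32

Derivation:
Op 1 fold_down: fold axis h@8; visible region now rows[8,16) x cols[0,8) = 8x8
Op 2 fold_right: fold axis v@4; visible region now rows[8,16) x cols[4,8) = 8x4
Op 3 fold_left: fold axis v@6; visible region now rows[8,16) x cols[4,6) = 8x2
Op 4 fold_right: fold axis v@5; visible region now rows[8,16) x cols[5,6) = 8x1
Op 5 cut(6, 0): punch at orig (14,5); cuts so far [(14, 5)]; region rows[8,16) x cols[5,6) = 8x1
Op 6 cut(0, 0): punch at orig (8,5); cuts so far [(8, 5), (14, 5)]; region rows[8,16) x cols[5,6) = 8x1
Unfold 1 (reflect across v@5): 4 holes -> [(8, 4), (8, 5), (14, 4), (14, 5)]
Unfold 2 (reflect across v@6): 8 holes -> [(8, 4), (8, 5), (8, 6), (8, 7), (14, 4), (14, 5), (14, 6), (14, 7)]
Unfold 3 (reflect across v@4): 16 holes -> [(8, 0), (8, 1), (8, 2), (8, 3), (8, 4), (8, 5), (8, 6), (8, 7), (14, 0), (14, 1), (14, 2), (14, 3), (14, 4), (14, 5), (14, 6), (14, 7)]
Unfold 4 (reflect across h@8): 32 holes -> [(1, 0), (1, 1), (1, 2), (1, 3), (1, 4), (1, 5), (1, 6), (1, 7), (7, 0), (7, 1), (7, 2), (7, 3), (7, 4), (7, 5), (7, 6), (7, 7), (8, 0), (8, 1), (8, 2), (8, 3), (8, 4), (8, 5), (8, 6), (8, 7), (14, 0), (14, 1), (14, 2), (14, 3), (14, 4), (14, 5), (14, 6), (14, 7)]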